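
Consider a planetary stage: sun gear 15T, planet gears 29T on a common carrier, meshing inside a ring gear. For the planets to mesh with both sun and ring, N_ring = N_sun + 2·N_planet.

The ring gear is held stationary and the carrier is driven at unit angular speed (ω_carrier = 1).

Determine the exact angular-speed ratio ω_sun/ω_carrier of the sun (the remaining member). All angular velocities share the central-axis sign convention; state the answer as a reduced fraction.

N_ring = 15 + 2·29 = 73
15(ω_s−ω_c) = −73(ω_r−ω_c),  ω_r=0, ω_c=1
ω_s = 1 − (73/15)(0−1) = 88/15
ω_s/ω_c = 88/15

88/15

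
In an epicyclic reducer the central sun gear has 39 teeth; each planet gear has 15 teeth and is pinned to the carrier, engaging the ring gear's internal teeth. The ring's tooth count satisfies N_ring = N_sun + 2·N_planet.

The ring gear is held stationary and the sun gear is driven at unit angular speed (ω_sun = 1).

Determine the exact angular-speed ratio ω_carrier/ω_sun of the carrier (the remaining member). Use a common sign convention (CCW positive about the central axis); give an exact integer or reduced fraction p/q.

13/36

N_ring = 39 + 2·15 = 69
39(ω_s−ω_c) = −69(ω_r−ω_c),  ω_r=0, ω_s=1
39(1−ω_c) = −69(0−ω_c)  ⇒  108ω_c = 39  ⇒  ω_c = 13/36
ω_c/ω_s = 13/36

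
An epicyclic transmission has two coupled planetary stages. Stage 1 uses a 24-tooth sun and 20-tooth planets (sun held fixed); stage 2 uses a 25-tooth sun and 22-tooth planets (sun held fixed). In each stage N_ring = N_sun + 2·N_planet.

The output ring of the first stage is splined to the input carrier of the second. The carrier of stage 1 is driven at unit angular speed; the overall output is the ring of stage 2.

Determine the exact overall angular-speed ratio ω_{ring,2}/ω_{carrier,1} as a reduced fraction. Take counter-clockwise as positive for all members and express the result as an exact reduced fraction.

Stage 1: N_ring = 24 + 2·20 = 64
Stage 1: 24(ω_s−ω_c) = −64(ω_r−ω_c),  ω_s=0, ω_c=1
Stage 1: ω_r = 1 − (24/64)(0−1) = 11/8
  ⇒ ω_r¹/ω_c¹ = 11/8
Stage 2: N_ring = 25 + 2·22 = 69
Stage 2: 25(ω_s−ω_c) = −69(ω_r−ω_c),  ω_s=0, ω_c=1
Stage 2: ω_r = 1 − (25/69)(0−1) = 94/69
  ⇒ ω_r²/ω_c² = 94/69
Coupling ω_c² = ω_r¹ ⇒ overall = 11/8 × 94/69 = 517/276

517/276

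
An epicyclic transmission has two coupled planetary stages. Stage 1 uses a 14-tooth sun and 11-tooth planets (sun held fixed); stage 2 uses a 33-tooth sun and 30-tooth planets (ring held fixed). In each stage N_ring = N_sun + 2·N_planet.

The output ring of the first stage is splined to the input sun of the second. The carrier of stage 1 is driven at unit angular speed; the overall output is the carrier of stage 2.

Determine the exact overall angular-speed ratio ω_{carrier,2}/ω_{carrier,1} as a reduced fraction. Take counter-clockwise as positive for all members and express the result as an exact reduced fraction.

Stage 1: N_ring = 14 + 2·11 = 36
Stage 1: 14(ω_s−ω_c) = −36(ω_r−ω_c),  ω_s=0, ω_c=1
Stage 1: ω_r = 1 − (14/36)(0−1) = 25/18
  ⇒ ω_r¹/ω_c¹ = 25/18
Stage 2: N_ring = 33 + 2·30 = 93
Stage 2: 33(ω_s−ω_c) = −93(ω_r−ω_c),  ω_r=0, ω_s=1
Stage 2: 33(1−ω_c) = −93(0−ω_c)  ⇒  126ω_c = 33  ⇒  ω_c = 11/42
  ⇒ ω_c²/ω_s² = 11/42
Coupling ω_s² = ω_r¹ ⇒ overall = 25/18 × 11/42 = 275/756

275/756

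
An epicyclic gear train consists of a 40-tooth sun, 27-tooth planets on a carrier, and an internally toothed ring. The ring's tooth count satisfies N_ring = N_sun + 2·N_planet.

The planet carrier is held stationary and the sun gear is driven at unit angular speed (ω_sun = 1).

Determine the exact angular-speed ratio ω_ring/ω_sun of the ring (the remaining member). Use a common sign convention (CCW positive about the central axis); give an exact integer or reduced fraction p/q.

N_ring = 40 + 2·27 = 94
40(ω_s−ω_c) = −94(ω_r−ω_c),  ω_c=0, ω_s=1
ω_r = 0 − (40/94)(1−0) = -20/47
ω_r/ω_s = -20/47

-20/47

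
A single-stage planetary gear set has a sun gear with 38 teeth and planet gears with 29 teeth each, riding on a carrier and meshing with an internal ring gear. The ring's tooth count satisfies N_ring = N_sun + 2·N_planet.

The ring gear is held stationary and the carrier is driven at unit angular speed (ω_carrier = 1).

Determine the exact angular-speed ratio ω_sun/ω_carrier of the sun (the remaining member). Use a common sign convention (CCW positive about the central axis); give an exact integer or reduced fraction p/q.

67/19

N_ring = 38 + 2·29 = 96
38(ω_s−ω_c) = −96(ω_r−ω_c),  ω_r=0, ω_c=1
ω_s = 1 − (96/38)(0−1) = 67/19
ω_s/ω_c = 67/19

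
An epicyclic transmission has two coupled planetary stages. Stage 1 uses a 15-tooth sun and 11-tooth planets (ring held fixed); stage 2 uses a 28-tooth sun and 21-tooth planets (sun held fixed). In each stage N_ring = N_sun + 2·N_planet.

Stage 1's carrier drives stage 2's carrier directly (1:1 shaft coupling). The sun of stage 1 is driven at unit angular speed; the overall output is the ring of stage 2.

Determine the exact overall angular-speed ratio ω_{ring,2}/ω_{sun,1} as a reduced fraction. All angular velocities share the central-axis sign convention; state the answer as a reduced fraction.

21/52

Stage 1: N_ring = 15 + 2·11 = 37
Stage 1: 15(ω_s−ω_c) = −37(ω_r−ω_c),  ω_r=0, ω_s=1
Stage 1: 15(1−ω_c) = −37(0−ω_c)  ⇒  52ω_c = 15  ⇒  ω_c = 15/52
  ⇒ ω_c¹/ω_s¹ = 15/52
Stage 2: N_ring = 28 + 2·21 = 70
Stage 2: 28(ω_s−ω_c) = −70(ω_r−ω_c),  ω_s=0, ω_c=1
Stage 2: ω_r = 1 − (28/70)(0−1) = 7/5
  ⇒ ω_r²/ω_c² = 7/5
Coupling ω_c² = ω_c¹ ⇒ overall = 15/52 × 7/5 = 21/52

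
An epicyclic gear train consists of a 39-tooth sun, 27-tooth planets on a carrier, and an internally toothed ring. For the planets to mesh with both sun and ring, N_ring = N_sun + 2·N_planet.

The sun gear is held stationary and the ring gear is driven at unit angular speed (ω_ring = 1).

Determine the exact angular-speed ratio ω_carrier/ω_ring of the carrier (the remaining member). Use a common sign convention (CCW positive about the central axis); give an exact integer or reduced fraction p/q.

N_ring = 39 + 2·27 = 93
39(ω_s−ω_c) = −93(ω_r−ω_c),  ω_s=0, ω_r=1
39(0−ω_c) = −93(1−ω_c)  ⇒  132ω_c = 93  ⇒  ω_c = 31/44
ω_c/ω_r = 31/44

31/44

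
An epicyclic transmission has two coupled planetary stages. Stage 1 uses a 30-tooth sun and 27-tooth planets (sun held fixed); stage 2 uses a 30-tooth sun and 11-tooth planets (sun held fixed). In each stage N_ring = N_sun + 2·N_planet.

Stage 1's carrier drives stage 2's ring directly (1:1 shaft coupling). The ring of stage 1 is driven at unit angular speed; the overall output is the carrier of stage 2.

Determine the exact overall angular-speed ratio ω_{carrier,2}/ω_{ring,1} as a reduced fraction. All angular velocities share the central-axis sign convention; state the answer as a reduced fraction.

Stage 1: N_ring = 30 + 2·27 = 84
Stage 1: 30(ω_s−ω_c) = −84(ω_r−ω_c),  ω_s=0, ω_r=1
Stage 1: 30(0−ω_c) = −84(1−ω_c)  ⇒  114ω_c = 84  ⇒  ω_c = 14/19
  ⇒ ω_c¹/ω_r¹ = 14/19
Stage 2: N_ring = 30 + 2·11 = 52
Stage 2: 30(ω_s−ω_c) = −52(ω_r−ω_c),  ω_s=0, ω_r=1
Stage 2: 30(0−ω_c) = −52(1−ω_c)  ⇒  82ω_c = 52  ⇒  ω_c = 26/41
  ⇒ ω_c²/ω_r² = 26/41
Coupling ω_r² = ω_c¹ ⇒ overall = 14/19 × 26/41 = 364/779

364/779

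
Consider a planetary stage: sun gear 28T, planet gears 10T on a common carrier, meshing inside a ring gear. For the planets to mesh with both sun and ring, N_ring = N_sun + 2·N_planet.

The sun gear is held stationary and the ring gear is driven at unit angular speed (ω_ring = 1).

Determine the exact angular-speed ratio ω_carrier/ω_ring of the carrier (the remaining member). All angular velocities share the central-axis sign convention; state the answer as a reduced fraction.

N_ring = 28 + 2·10 = 48
28(ω_s−ω_c) = −48(ω_r−ω_c),  ω_s=0, ω_r=1
28(0−ω_c) = −48(1−ω_c)  ⇒  76ω_c = 48  ⇒  ω_c = 12/19
ω_c/ω_r = 12/19

12/19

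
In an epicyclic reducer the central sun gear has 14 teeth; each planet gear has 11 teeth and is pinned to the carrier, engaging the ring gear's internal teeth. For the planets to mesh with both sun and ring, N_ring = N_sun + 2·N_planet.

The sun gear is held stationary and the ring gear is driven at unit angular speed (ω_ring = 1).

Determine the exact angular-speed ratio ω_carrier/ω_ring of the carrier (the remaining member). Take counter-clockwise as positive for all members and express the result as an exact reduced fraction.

18/25

N_ring = 14 + 2·11 = 36
14(ω_s−ω_c) = −36(ω_r−ω_c),  ω_s=0, ω_r=1
14(0−ω_c) = −36(1−ω_c)  ⇒  50ω_c = 36  ⇒  ω_c = 18/25
ω_c/ω_r = 18/25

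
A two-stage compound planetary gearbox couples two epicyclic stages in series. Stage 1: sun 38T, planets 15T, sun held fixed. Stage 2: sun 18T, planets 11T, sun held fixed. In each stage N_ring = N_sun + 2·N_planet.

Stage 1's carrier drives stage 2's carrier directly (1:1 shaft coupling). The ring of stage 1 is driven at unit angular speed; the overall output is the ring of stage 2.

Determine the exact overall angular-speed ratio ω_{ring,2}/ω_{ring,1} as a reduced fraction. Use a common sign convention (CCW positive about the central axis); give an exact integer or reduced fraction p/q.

493/530

Stage 1: N_ring = 38 + 2·15 = 68
Stage 1: 38(ω_s−ω_c) = −68(ω_r−ω_c),  ω_s=0, ω_r=1
Stage 1: 38(0−ω_c) = −68(1−ω_c)  ⇒  106ω_c = 68  ⇒  ω_c = 34/53
  ⇒ ω_c¹/ω_r¹ = 34/53
Stage 2: N_ring = 18 + 2·11 = 40
Stage 2: 18(ω_s−ω_c) = −40(ω_r−ω_c),  ω_s=0, ω_c=1
Stage 2: ω_r = 1 − (18/40)(0−1) = 29/20
  ⇒ ω_r²/ω_c² = 29/20
Coupling ω_c² = ω_c¹ ⇒ overall = 34/53 × 29/20 = 493/530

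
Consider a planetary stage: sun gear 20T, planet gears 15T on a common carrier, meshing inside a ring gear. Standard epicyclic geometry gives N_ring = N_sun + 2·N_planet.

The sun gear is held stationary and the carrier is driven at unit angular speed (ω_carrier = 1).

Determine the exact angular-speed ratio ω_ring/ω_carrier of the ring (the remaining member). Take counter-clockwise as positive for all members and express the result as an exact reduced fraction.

N_ring = 20 + 2·15 = 50
20(ω_s−ω_c) = −50(ω_r−ω_c),  ω_s=0, ω_c=1
ω_r = 1 − (20/50)(0−1) = 7/5
ω_r/ω_c = 7/5

7/5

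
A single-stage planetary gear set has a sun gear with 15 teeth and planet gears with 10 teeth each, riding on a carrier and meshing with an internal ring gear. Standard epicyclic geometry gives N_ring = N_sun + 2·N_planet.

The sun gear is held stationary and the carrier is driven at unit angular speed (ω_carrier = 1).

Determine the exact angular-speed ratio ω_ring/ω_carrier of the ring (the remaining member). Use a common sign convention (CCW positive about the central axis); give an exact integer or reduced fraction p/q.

N_ring = 15 + 2·10 = 35
15(ω_s−ω_c) = −35(ω_r−ω_c),  ω_s=0, ω_c=1
ω_r = 1 − (15/35)(0−1) = 10/7
ω_r/ω_c = 10/7

10/7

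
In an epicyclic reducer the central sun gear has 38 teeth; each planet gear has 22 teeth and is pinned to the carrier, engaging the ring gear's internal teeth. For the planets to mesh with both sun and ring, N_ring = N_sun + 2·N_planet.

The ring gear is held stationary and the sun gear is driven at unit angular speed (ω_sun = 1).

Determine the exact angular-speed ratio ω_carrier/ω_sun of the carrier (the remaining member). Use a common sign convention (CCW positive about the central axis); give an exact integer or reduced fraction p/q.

N_ring = 38 + 2·22 = 82
38(ω_s−ω_c) = −82(ω_r−ω_c),  ω_r=0, ω_s=1
38(1−ω_c) = −82(0−ω_c)  ⇒  120ω_c = 38  ⇒  ω_c = 19/60
ω_c/ω_s = 19/60

19/60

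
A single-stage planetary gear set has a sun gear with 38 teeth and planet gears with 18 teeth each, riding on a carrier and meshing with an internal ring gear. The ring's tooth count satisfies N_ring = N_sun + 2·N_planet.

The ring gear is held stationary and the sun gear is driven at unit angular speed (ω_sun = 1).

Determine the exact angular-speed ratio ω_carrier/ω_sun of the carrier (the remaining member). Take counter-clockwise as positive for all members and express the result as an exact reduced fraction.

19/56

N_ring = 38 + 2·18 = 74
38(ω_s−ω_c) = −74(ω_r−ω_c),  ω_r=0, ω_s=1
38(1−ω_c) = −74(0−ω_c)  ⇒  112ω_c = 38  ⇒  ω_c = 19/56
ω_c/ω_s = 19/56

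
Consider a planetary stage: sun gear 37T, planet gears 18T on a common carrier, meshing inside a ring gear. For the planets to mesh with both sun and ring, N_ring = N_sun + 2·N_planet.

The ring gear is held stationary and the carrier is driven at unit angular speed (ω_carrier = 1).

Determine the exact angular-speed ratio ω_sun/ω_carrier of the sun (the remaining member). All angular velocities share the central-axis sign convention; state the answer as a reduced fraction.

110/37

N_ring = 37 + 2·18 = 73
37(ω_s−ω_c) = −73(ω_r−ω_c),  ω_r=0, ω_c=1
ω_s = 1 − (73/37)(0−1) = 110/37
ω_s/ω_c = 110/37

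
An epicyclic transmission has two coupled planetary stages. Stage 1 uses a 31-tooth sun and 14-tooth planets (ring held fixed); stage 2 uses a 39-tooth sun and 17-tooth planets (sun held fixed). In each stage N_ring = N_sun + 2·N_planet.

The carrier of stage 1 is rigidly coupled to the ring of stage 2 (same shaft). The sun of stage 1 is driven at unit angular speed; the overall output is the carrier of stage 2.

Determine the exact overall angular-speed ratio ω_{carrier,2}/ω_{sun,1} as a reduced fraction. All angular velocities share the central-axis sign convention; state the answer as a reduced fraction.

Stage 1: N_ring = 31 + 2·14 = 59
Stage 1: 31(ω_s−ω_c) = −59(ω_r−ω_c),  ω_r=0, ω_s=1
Stage 1: 31(1−ω_c) = −59(0−ω_c)  ⇒  90ω_c = 31  ⇒  ω_c = 31/90
  ⇒ ω_c¹/ω_s¹ = 31/90
Stage 2: N_ring = 39 + 2·17 = 73
Stage 2: 39(ω_s−ω_c) = −73(ω_r−ω_c),  ω_s=0, ω_r=1
Stage 2: 39(0−ω_c) = −73(1−ω_c)  ⇒  112ω_c = 73  ⇒  ω_c = 73/112
  ⇒ ω_c²/ω_r² = 73/112
Coupling ω_r² = ω_c¹ ⇒ overall = 31/90 × 73/112 = 2263/10080

2263/10080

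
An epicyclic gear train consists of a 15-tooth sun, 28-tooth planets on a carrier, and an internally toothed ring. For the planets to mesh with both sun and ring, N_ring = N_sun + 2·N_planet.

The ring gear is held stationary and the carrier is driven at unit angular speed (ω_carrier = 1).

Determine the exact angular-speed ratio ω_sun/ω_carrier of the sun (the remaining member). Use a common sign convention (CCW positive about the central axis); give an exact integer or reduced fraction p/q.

N_ring = 15 + 2·28 = 71
15(ω_s−ω_c) = −71(ω_r−ω_c),  ω_r=0, ω_c=1
ω_s = 1 − (71/15)(0−1) = 86/15
ω_s/ω_c = 86/15

86/15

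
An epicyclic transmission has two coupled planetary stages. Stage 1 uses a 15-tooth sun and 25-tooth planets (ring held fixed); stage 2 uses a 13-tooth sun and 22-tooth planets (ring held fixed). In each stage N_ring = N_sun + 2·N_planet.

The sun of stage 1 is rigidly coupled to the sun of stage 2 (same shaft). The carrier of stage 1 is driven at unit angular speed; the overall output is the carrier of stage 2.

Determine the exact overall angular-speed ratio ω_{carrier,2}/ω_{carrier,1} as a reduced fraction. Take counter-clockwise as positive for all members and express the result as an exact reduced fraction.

104/105

Stage 1: N_ring = 15 + 2·25 = 65
Stage 1: 15(ω_s−ω_c) = −65(ω_r−ω_c),  ω_r=0, ω_c=1
Stage 1: ω_s = 1 − (65/15)(0−1) = 16/3
  ⇒ ω_s¹/ω_c¹ = 16/3
Stage 2: N_ring = 13 + 2·22 = 57
Stage 2: 13(ω_s−ω_c) = −57(ω_r−ω_c),  ω_r=0, ω_s=1
Stage 2: 13(1−ω_c) = −57(0−ω_c)  ⇒  70ω_c = 13  ⇒  ω_c = 13/70
  ⇒ ω_c²/ω_s² = 13/70
Coupling ω_s² = ω_s¹ ⇒ overall = 16/3 × 13/70 = 104/105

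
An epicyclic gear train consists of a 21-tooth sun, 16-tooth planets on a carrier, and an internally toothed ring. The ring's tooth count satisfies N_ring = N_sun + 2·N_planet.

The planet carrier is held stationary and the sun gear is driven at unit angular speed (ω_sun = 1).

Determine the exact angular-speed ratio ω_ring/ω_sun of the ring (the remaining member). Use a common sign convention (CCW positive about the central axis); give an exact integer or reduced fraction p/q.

N_ring = 21 + 2·16 = 53
21(ω_s−ω_c) = −53(ω_r−ω_c),  ω_c=0, ω_s=1
ω_r = 0 − (21/53)(1−0) = -21/53
ω_r/ω_s = -21/53

-21/53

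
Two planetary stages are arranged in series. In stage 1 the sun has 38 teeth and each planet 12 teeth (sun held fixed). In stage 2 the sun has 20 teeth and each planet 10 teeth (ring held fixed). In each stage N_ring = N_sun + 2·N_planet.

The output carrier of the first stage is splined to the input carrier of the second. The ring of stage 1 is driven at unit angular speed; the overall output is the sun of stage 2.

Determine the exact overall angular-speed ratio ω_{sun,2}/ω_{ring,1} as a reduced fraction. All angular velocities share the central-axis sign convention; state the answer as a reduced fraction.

93/50

Stage 1: N_ring = 38 + 2·12 = 62
Stage 1: 38(ω_s−ω_c) = −62(ω_r−ω_c),  ω_s=0, ω_r=1
Stage 1: 38(0−ω_c) = −62(1−ω_c)  ⇒  100ω_c = 62  ⇒  ω_c = 31/50
  ⇒ ω_c¹/ω_r¹ = 31/50
Stage 2: N_ring = 20 + 2·10 = 40
Stage 2: 20(ω_s−ω_c) = −40(ω_r−ω_c),  ω_r=0, ω_c=1
Stage 2: ω_s = 1 − (40/20)(0−1) = 3
  ⇒ ω_s²/ω_c² = 3
Coupling ω_c² = ω_c¹ ⇒ overall = 31/50 × 3 = 93/50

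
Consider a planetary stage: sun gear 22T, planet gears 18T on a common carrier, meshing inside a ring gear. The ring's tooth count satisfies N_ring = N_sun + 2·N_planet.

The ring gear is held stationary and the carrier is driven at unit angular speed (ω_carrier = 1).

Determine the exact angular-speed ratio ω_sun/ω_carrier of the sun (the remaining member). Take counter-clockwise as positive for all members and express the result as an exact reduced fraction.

N_ring = 22 + 2·18 = 58
22(ω_s−ω_c) = −58(ω_r−ω_c),  ω_r=0, ω_c=1
ω_s = 1 − (58/22)(0−1) = 40/11
ω_s/ω_c = 40/11

40/11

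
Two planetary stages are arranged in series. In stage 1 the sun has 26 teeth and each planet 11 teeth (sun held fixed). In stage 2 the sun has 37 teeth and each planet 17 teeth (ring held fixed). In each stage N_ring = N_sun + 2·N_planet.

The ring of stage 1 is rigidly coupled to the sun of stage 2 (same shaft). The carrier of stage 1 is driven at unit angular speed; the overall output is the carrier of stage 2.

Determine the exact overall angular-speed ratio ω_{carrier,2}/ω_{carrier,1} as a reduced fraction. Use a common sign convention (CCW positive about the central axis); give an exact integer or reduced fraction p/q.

1369/2592

Stage 1: N_ring = 26 + 2·11 = 48
Stage 1: 26(ω_s−ω_c) = −48(ω_r−ω_c),  ω_s=0, ω_c=1
Stage 1: ω_r = 1 − (26/48)(0−1) = 37/24
  ⇒ ω_r¹/ω_c¹ = 37/24
Stage 2: N_ring = 37 + 2·17 = 71
Stage 2: 37(ω_s−ω_c) = −71(ω_r−ω_c),  ω_r=0, ω_s=1
Stage 2: 37(1−ω_c) = −71(0−ω_c)  ⇒  108ω_c = 37  ⇒  ω_c = 37/108
  ⇒ ω_c²/ω_s² = 37/108
Coupling ω_s² = ω_r¹ ⇒ overall = 37/24 × 37/108 = 1369/2592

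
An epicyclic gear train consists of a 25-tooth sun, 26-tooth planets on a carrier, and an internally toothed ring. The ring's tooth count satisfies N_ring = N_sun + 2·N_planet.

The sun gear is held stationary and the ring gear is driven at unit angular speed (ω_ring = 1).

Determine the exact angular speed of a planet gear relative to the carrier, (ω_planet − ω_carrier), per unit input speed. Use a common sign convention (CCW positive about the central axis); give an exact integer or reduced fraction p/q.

N_ring = 25 + 2·26 = 77
25(ω_s−ω_c) = −77(ω_r−ω_c),  ω_s=0, ω_r=1
25(0−ω_c) = −77(1−ω_c)  ⇒  102ω_c = 77  ⇒  ω_c = 77/102
sun–planet: 25·(0−77/102) = −26·(ω_p−ω_c)  ⇒  ω_p−ω_c = −(25/26)·(-77/102) = 1925/2652

1925/2652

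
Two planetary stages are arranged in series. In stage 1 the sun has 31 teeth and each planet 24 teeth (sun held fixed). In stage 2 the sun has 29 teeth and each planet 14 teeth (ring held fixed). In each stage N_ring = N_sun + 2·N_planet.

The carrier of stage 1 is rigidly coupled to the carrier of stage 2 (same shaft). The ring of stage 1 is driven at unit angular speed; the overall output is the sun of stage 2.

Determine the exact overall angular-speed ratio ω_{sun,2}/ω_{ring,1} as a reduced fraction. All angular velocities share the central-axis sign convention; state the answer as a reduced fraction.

Stage 1: N_ring = 31 + 2·24 = 79
Stage 1: 31(ω_s−ω_c) = −79(ω_r−ω_c),  ω_s=0, ω_r=1
Stage 1: 31(0−ω_c) = −79(1−ω_c)  ⇒  110ω_c = 79  ⇒  ω_c = 79/110
  ⇒ ω_c¹/ω_r¹ = 79/110
Stage 2: N_ring = 29 + 2·14 = 57
Stage 2: 29(ω_s−ω_c) = −57(ω_r−ω_c),  ω_r=0, ω_c=1
Stage 2: ω_s = 1 − (57/29)(0−1) = 86/29
  ⇒ ω_s²/ω_c² = 86/29
Coupling ω_c² = ω_c¹ ⇒ overall = 79/110 × 86/29 = 3397/1595

3397/1595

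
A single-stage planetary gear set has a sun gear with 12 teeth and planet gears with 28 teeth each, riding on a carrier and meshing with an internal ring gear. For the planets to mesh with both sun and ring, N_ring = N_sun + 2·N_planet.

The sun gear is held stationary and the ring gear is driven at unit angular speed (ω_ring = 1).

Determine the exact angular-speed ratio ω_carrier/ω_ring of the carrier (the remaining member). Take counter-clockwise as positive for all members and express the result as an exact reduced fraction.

17/20

N_ring = 12 + 2·28 = 68
12(ω_s−ω_c) = −68(ω_r−ω_c),  ω_s=0, ω_r=1
12(0−ω_c) = −68(1−ω_c)  ⇒  80ω_c = 68  ⇒  ω_c = 17/20
ω_c/ω_r = 17/20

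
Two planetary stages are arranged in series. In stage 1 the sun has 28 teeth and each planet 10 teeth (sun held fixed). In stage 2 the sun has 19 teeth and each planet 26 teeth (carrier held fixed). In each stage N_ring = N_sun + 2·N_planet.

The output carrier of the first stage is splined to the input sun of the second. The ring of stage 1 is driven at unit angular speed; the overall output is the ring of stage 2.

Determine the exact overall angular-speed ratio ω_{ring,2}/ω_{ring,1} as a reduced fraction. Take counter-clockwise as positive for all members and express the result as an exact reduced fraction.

-12/71

Stage 1: N_ring = 28 + 2·10 = 48
Stage 1: 28(ω_s−ω_c) = −48(ω_r−ω_c),  ω_s=0, ω_r=1
Stage 1: 28(0−ω_c) = −48(1−ω_c)  ⇒  76ω_c = 48  ⇒  ω_c = 12/19
  ⇒ ω_c¹/ω_r¹ = 12/19
Stage 2: N_ring = 19 + 2·26 = 71
Stage 2: 19(ω_s−ω_c) = −71(ω_r−ω_c),  ω_c=0, ω_s=1
Stage 2: ω_r = 0 − (19/71)(1−0) = -19/71
  ⇒ ω_r²/ω_s² = -19/71
Coupling ω_s² = ω_c¹ ⇒ overall = 12/19 × -19/71 = -12/71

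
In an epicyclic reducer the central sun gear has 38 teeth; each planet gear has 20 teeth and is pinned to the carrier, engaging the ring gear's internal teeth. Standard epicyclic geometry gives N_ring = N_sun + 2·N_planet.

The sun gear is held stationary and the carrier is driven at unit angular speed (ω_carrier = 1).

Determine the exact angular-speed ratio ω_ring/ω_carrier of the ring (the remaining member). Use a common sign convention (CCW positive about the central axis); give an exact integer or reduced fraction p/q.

58/39

N_ring = 38 + 2·20 = 78
38(ω_s−ω_c) = −78(ω_r−ω_c),  ω_s=0, ω_c=1
ω_r = 1 − (38/78)(0−1) = 58/39
ω_r/ω_c = 58/39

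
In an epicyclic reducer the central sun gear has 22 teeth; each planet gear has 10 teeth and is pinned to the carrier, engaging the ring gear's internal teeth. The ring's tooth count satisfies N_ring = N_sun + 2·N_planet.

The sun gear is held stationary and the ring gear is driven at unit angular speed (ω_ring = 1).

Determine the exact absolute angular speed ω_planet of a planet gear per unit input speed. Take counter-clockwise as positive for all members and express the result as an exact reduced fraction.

N_ring = 22 + 2·10 = 42
22(ω_s−ω_c) = −42(ω_r−ω_c),  ω_s=0, ω_r=1
22(0−ω_c) = −42(1−ω_c)  ⇒  64ω_c = 42  ⇒  ω_c = 21/32
sun–planet: 22·(0−21/32) = −10·(ω_p−ω_c)  ⇒  ω_p−ω_c = −(22/10)·(-21/32) = 231/160
ω_p = 21/32 + 231/160 = 21/10

21/10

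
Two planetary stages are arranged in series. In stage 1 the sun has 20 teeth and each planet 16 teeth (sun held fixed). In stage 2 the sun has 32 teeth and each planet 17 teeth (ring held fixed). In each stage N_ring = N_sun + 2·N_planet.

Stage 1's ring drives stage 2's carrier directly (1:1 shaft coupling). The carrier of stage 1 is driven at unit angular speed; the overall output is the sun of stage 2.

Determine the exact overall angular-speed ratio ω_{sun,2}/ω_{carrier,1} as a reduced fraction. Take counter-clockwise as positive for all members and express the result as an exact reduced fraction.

441/104

Stage 1: N_ring = 20 + 2·16 = 52
Stage 1: 20(ω_s−ω_c) = −52(ω_r−ω_c),  ω_s=0, ω_c=1
Stage 1: ω_r = 1 − (20/52)(0−1) = 18/13
  ⇒ ω_r¹/ω_c¹ = 18/13
Stage 2: N_ring = 32 + 2·17 = 66
Stage 2: 32(ω_s−ω_c) = −66(ω_r−ω_c),  ω_r=0, ω_c=1
Stage 2: ω_s = 1 − (66/32)(0−1) = 49/16
  ⇒ ω_s²/ω_c² = 49/16
Coupling ω_c² = ω_r¹ ⇒ overall = 18/13 × 49/16 = 441/104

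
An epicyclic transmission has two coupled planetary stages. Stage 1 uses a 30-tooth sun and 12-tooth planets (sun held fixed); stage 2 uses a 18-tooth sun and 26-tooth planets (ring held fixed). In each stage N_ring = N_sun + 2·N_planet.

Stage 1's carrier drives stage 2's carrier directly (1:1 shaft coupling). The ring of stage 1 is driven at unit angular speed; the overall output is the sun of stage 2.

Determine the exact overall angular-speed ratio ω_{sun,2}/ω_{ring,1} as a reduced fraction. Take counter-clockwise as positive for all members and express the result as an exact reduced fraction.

22/7

Stage 1: N_ring = 30 + 2·12 = 54
Stage 1: 30(ω_s−ω_c) = −54(ω_r−ω_c),  ω_s=0, ω_r=1
Stage 1: 30(0−ω_c) = −54(1−ω_c)  ⇒  84ω_c = 54  ⇒  ω_c = 9/14
  ⇒ ω_c¹/ω_r¹ = 9/14
Stage 2: N_ring = 18 + 2·26 = 70
Stage 2: 18(ω_s−ω_c) = −70(ω_r−ω_c),  ω_r=0, ω_c=1
Stage 2: ω_s = 1 − (70/18)(0−1) = 44/9
  ⇒ ω_s²/ω_c² = 44/9
Coupling ω_c² = ω_c¹ ⇒ overall = 9/14 × 44/9 = 22/7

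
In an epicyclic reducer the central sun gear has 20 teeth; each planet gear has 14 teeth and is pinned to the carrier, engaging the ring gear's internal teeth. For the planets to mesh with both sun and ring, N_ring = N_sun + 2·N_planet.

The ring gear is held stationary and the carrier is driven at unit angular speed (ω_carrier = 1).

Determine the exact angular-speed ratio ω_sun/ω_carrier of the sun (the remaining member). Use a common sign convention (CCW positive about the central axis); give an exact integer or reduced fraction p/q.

N_ring = 20 + 2·14 = 48
20(ω_s−ω_c) = −48(ω_r−ω_c),  ω_r=0, ω_c=1
ω_s = 1 − (48/20)(0−1) = 17/5
ω_s/ω_c = 17/5

17/5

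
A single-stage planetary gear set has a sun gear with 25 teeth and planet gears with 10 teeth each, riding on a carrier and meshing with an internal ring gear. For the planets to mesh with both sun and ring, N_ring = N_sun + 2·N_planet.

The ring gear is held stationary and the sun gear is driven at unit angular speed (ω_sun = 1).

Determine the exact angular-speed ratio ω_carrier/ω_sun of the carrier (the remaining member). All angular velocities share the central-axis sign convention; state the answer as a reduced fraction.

5/14

N_ring = 25 + 2·10 = 45
25(ω_s−ω_c) = −45(ω_r−ω_c),  ω_r=0, ω_s=1
25(1−ω_c) = −45(0−ω_c)  ⇒  70ω_c = 25  ⇒  ω_c = 5/14
ω_c/ω_s = 5/14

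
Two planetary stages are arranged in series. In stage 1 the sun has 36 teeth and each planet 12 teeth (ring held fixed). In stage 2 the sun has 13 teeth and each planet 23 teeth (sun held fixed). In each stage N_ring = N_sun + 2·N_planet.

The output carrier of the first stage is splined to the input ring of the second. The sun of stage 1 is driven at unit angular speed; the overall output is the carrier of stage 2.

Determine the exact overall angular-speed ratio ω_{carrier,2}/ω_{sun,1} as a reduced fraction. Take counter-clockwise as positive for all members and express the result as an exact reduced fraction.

59/192

Stage 1: N_ring = 36 + 2·12 = 60
Stage 1: 36(ω_s−ω_c) = −60(ω_r−ω_c),  ω_r=0, ω_s=1
Stage 1: 36(1−ω_c) = −60(0−ω_c)  ⇒  96ω_c = 36  ⇒  ω_c = 3/8
  ⇒ ω_c¹/ω_s¹ = 3/8
Stage 2: N_ring = 13 + 2·23 = 59
Stage 2: 13(ω_s−ω_c) = −59(ω_r−ω_c),  ω_s=0, ω_r=1
Stage 2: 13(0−ω_c) = −59(1−ω_c)  ⇒  72ω_c = 59  ⇒  ω_c = 59/72
  ⇒ ω_c²/ω_r² = 59/72
Coupling ω_r² = ω_c¹ ⇒ overall = 3/8 × 59/72 = 59/192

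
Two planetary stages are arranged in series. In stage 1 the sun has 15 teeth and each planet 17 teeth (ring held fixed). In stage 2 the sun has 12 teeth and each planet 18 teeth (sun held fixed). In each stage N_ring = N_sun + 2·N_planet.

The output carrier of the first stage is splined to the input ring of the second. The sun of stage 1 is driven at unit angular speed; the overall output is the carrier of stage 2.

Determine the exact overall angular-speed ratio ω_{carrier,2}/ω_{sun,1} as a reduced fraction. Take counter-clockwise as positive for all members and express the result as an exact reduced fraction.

Stage 1: N_ring = 15 + 2·17 = 49
Stage 1: 15(ω_s−ω_c) = −49(ω_r−ω_c),  ω_r=0, ω_s=1
Stage 1: 15(1−ω_c) = −49(0−ω_c)  ⇒  64ω_c = 15  ⇒  ω_c = 15/64
  ⇒ ω_c¹/ω_s¹ = 15/64
Stage 2: N_ring = 12 + 2·18 = 48
Stage 2: 12(ω_s−ω_c) = −48(ω_r−ω_c),  ω_s=0, ω_r=1
Stage 2: 12(0−ω_c) = −48(1−ω_c)  ⇒  60ω_c = 48  ⇒  ω_c = 4/5
  ⇒ ω_c²/ω_r² = 4/5
Coupling ω_r² = ω_c¹ ⇒ overall = 15/64 × 4/5 = 3/16

3/16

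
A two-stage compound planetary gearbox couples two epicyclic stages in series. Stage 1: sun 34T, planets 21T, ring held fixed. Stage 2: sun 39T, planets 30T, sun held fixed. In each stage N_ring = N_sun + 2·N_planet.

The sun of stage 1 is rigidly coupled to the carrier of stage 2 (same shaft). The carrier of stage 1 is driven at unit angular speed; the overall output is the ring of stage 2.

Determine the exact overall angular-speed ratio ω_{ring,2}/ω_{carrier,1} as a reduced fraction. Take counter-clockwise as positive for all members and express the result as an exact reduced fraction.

Stage 1: N_ring = 34 + 2·21 = 76
Stage 1: 34(ω_s−ω_c) = −76(ω_r−ω_c),  ω_r=0, ω_c=1
Stage 1: ω_s = 1 − (76/34)(0−1) = 55/17
  ⇒ ω_s¹/ω_c¹ = 55/17
Stage 2: N_ring = 39 + 2·30 = 99
Stage 2: 39(ω_s−ω_c) = −99(ω_r−ω_c),  ω_s=0, ω_c=1
Stage 2: ω_r = 1 − (39/99)(0−1) = 46/33
  ⇒ ω_r²/ω_c² = 46/33
Coupling ω_c² = ω_s¹ ⇒ overall = 55/17 × 46/33 = 230/51

230/51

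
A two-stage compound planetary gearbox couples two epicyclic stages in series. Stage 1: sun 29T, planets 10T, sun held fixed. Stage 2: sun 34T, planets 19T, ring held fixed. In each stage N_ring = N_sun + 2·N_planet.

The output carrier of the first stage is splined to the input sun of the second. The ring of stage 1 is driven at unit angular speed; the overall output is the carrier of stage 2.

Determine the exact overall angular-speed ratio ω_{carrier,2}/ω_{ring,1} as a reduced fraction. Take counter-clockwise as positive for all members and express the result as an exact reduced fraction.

Stage 1: N_ring = 29 + 2·10 = 49
Stage 1: 29(ω_s−ω_c) = −49(ω_r−ω_c),  ω_s=0, ω_r=1
Stage 1: 29(0−ω_c) = −49(1−ω_c)  ⇒  78ω_c = 49  ⇒  ω_c = 49/78
  ⇒ ω_c¹/ω_r¹ = 49/78
Stage 2: N_ring = 34 + 2·19 = 72
Stage 2: 34(ω_s−ω_c) = −72(ω_r−ω_c),  ω_r=0, ω_s=1
Stage 2: 34(1−ω_c) = −72(0−ω_c)  ⇒  106ω_c = 34  ⇒  ω_c = 17/53
  ⇒ ω_c²/ω_s² = 17/53
Coupling ω_s² = ω_c¹ ⇒ overall = 49/78 × 17/53 = 833/4134

833/4134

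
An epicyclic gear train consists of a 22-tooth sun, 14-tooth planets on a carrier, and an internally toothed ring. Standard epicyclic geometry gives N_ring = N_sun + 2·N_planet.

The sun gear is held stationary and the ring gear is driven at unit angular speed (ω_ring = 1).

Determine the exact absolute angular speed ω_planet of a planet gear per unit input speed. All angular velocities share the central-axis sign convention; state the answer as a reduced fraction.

N_ring = 22 + 2·14 = 50
22(ω_s−ω_c) = −50(ω_r−ω_c),  ω_s=0, ω_r=1
22(0−ω_c) = −50(1−ω_c)  ⇒  72ω_c = 50  ⇒  ω_c = 25/36
sun–planet: 22·(0−25/36) = −14·(ω_p−ω_c)  ⇒  ω_p−ω_c = −(22/14)·(-25/36) = 275/252
ω_p = 25/36 + 275/252 = 25/14

25/14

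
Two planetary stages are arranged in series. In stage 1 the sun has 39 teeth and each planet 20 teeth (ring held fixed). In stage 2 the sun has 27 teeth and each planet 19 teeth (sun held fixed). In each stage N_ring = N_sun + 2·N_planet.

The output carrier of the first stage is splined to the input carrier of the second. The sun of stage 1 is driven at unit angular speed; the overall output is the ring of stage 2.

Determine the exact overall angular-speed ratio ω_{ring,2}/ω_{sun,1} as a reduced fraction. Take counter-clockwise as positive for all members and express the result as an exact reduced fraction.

Stage 1: N_ring = 39 + 2·20 = 79
Stage 1: 39(ω_s−ω_c) = −79(ω_r−ω_c),  ω_r=0, ω_s=1
Stage 1: 39(1−ω_c) = −79(0−ω_c)  ⇒  118ω_c = 39  ⇒  ω_c = 39/118
  ⇒ ω_c¹/ω_s¹ = 39/118
Stage 2: N_ring = 27 + 2·19 = 65
Stage 2: 27(ω_s−ω_c) = −65(ω_r−ω_c),  ω_s=0, ω_c=1
Stage 2: ω_r = 1 − (27/65)(0−1) = 92/65
  ⇒ ω_r²/ω_c² = 92/65
Coupling ω_c² = ω_c¹ ⇒ overall = 39/118 × 92/65 = 138/295

138/295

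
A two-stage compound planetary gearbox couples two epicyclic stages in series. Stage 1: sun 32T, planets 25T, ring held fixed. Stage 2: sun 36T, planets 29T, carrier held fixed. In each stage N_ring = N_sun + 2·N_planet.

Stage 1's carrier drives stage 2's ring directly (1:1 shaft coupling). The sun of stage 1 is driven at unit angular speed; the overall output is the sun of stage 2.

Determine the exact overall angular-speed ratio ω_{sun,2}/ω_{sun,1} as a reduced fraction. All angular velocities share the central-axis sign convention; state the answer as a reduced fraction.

Stage 1: N_ring = 32 + 2·25 = 82
Stage 1: 32(ω_s−ω_c) = −82(ω_r−ω_c),  ω_r=0, ω_s=1
Stage 1: 32(1−ω_c) = −82(0−ω_c)  ⇒  114ω_c = 32  ⇒  ω_c = 16/57
  ⇒ ω_c¹/ω_s¹ = 16/57
Stage 2: N_ring = 36 + 2·29 = 94
Stage 2: 36(ω_s−ω_c) = −94(ω_r−ω_c),  ω_c=0, ω_r=1
Stage 2: ω_s = 0 − (94/36)(1−0) = -47/18
  ⇒ ω_s²/ω_r² = -47/18
Coupling ω_r² = ω_c¹ ⇒ overall = 16/57 × -47/18 = -376/513

-376/513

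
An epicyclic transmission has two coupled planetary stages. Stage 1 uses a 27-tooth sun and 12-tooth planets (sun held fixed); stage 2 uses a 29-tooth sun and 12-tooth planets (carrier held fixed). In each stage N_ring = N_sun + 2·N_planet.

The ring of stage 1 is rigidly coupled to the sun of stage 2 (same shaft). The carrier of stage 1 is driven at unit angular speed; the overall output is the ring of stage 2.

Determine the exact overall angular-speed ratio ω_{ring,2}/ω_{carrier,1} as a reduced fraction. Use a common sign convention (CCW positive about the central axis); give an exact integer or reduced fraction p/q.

-754/901

Stage 1: N_ring = 27 + 2·12 = 51
Stage 1: 27(ω_s−ω_c) = −51(ω_r−ω_c),  ω_s=0, ω_c=1
Stage 1: ω_r = 1 − (27/51)(0−1) = 26/17
  ⇒ ω_r¹/ω_c¹ = 26/17
Stage 2: N_ring = 29 + 2·12 = 53
Stage 2: 29(ω_s−ω_c) = −53(ω_r−ω_c),  ω_c=0, ω_s=1
Stage 2: ω_r = 0 − (29/53)(1−0) = -29/53
  ⇒ ω_r²/ω_s² = -29/53
Coupling ω_s² = ω_r¹ ⇒ overall = 26/17 × -29/53 = -754/901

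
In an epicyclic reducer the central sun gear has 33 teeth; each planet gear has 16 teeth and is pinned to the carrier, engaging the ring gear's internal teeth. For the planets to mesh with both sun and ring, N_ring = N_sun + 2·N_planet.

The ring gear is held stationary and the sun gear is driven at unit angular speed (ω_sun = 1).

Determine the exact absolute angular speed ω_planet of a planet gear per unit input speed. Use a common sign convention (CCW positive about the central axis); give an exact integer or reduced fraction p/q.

-33/32

N_ring = 33 + 2·16 = 65
33(ω_s−ω_c) = −65(ω_r−ω_c),  ω_r=0, ω_s=1
33(1−ω_c) = −65(0−ω_c)  ⇒  98ω_c = 33  ⇒  ω_c = 33/98
sun–planet: 33·(1−33/98) = −16·(ω_p−ω_c)  ⇒  ω_p−ω_c = −(33/16)·(65/98) = -2145/1568
ω_p = 33/98 − 2145/1568 = -33/32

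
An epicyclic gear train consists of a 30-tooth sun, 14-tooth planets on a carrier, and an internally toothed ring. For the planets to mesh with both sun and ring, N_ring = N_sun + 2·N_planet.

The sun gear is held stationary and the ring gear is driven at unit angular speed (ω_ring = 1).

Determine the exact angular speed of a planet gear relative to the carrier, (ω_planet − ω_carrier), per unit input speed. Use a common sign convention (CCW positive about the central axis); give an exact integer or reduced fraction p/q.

435/308

N_ring = 30 + 2·14 = 58
30(ω_s−ω_c) = −58(ω_r−ω_c),  ω_s=0, ω_r=1
30(0−ω_c) = −58(1−ω_c)  ⇒  88ω_c = 58  ⇒  ω_c = 29/44
sun–planet: 30·(0−29/44) = −14·(ω_p−ω_c)  ⇒  ω_p−ω_c = −(30/14)·(-29/44) = 435/308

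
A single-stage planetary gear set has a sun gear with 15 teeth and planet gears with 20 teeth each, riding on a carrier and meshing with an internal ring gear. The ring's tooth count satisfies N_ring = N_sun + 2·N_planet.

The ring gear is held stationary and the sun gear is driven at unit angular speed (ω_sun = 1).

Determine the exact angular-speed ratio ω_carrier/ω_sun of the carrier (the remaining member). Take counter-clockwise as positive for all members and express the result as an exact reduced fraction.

N_ring = 15 + 2·20 = 55
15(ω_s−ω_c) = −55(ω_r−ω_c),  ω_r=0, ω_s=1
15(1−ω_c) = −55(0−ω_c)  ⇒  70ω_c = 15  ⇒  ω_c = 3/14
ω_c/ω_s = 3/14

3/14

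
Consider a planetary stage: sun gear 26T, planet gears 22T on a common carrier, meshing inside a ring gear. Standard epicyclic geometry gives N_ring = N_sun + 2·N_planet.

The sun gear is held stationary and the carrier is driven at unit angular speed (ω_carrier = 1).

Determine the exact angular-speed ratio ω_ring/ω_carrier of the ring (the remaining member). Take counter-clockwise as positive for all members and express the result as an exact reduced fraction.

48/35

N_ring = 26 + 2·22 = 70
26(ω_s−ω_c) = −70(ω_r−ω_c),  ω_s=0, ω_c=1
ω_r = 1 − (26/70)(0−1) = 48/35
ω_r/ω_c = 48/35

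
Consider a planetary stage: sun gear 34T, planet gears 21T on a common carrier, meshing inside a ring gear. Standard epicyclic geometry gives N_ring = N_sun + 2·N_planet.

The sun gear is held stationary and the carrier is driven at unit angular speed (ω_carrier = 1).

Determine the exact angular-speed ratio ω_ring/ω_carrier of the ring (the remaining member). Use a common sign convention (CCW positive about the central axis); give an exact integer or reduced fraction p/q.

55/38

N_ring = 34 + 2·21 = 76
34(ω_s−ω_c) = −76(ω_r−ω_c),  ω_s=0, ω_c=1
ω_r = 1 − (34/76)(0−1) = 55/38
ω_r/ω_c = 55/38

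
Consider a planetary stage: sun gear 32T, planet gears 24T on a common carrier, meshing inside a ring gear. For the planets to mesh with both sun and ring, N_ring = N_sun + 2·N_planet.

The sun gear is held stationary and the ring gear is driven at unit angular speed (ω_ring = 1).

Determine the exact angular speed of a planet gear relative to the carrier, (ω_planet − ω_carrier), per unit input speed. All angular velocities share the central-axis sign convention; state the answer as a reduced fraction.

N_ring = 32 + 2·24 = 80
32(ω_s−ω_c) = −80(ω_r−ω_c),  ω_s=0, ω_r=1
32(0−ω_c) = −80(1−ω_c)  ⇒  112ω_c = 80  ⇒  ω_c = 5/7
sun–planet: 32·(0−5/7) = −24·(ω_p−ω_c)  ⇒  ω_p−ω_c = −(32/24)·(-5/7) = 20/21

20/21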